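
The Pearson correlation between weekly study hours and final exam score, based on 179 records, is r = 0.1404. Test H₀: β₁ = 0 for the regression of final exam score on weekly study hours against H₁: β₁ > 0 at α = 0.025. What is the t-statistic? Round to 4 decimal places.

t = r·√(n − 2)/√(1 − r²) = 0.1404·√177/√0.980288 = 1.8866.
df = n − 2 = 177.
One-sided p ≈ 0.0304, which is ≥ 0.025, so fail to reject H₀.
The data do not give significant evidence of a linear association between weekly study hours and final exam score.

t = 1.8866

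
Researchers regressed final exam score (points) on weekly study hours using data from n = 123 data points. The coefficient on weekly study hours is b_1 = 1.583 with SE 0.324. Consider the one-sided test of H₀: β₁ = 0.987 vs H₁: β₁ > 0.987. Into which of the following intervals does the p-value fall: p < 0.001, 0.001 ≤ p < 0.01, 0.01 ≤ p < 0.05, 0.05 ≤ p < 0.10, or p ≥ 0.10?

t = (1.583 − 0.987) / 0.324 = 1.840.
df = n − 2 = 123 − 2 = 121.
One-sided p = P(T_{121} > t) ≈ 0.0341.
So 0.01 ≤ p < 0.05.

0.01 ≤ p < 0.05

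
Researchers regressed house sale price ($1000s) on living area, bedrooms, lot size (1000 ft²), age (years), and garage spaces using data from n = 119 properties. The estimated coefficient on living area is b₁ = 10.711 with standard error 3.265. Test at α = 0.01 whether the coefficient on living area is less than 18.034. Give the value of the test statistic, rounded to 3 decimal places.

t = -2.243

H₀: β₁ = 18.034 vs H₁: β₁ < 18.034.
t = (b₁ − β₁⁰)/SE = (10.711 − 18.034) / 3.265 = -2.243.
df = n − k − 1 = 119 − 5 − 1 = 113.
One-sided p ≈ 0.0134, which is ≥ 0.01, so fail to reject H₀.
The data do not give significant evidence that the true slope on living area is below 18.034 $1000s per unit, holding the other predictors fixed.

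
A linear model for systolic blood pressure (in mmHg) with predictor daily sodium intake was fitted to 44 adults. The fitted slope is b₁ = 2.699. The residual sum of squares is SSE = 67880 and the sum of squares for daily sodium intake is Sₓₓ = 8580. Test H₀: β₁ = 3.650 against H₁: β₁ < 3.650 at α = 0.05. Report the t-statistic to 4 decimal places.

MSE = SSE/(n − 2) = 67880/42 = 1616.19.
SE(b₁) = √(MSE/Sₓₓ) = √(1616.19/8580) = 0.434013.
t = (2.699 − 3.650) / 0.434013 = -2.1912.
df = n − 2 = 42.
One-sided p ≈ 0.0170, which is < 0.05, so reject H₀.
There is evidence that the true slope on daily sodium intake is below 3.650 mmHg per unit.

t = -2.1912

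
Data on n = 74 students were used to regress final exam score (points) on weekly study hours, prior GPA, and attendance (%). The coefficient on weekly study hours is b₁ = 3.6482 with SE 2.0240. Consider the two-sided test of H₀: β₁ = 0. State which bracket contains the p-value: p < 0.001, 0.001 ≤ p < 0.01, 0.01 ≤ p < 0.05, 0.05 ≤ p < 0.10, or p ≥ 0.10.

0.05 ≤ p < 0.10

t = 3.6482 / 2.0240 = 1.802.
df = n − k − 1 = 74 − 3 − 1 = 70.
Two-sided p = 2·P(T_{70} > |t|) ≈ 0.0758.
So 0.05 ≤ p < 0.10.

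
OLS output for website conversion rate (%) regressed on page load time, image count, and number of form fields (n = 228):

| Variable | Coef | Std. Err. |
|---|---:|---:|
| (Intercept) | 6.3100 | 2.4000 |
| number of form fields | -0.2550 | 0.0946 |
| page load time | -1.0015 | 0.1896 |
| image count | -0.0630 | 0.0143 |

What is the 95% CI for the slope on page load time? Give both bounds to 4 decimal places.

(-1.3751, -0.6279)

Read off: b = -1.0015, SE = 0.1896 for page load time.
df = n − k − 1 = 228 − 3 − 1 = 224.
t* = t_{0.025, 224} = 1.970611.
Margin = t* × SE = 1.970611 × 0.1896 = 0.373628.
CI: -1.0015 ± 0.373628 → (-1.3751, -0.6279).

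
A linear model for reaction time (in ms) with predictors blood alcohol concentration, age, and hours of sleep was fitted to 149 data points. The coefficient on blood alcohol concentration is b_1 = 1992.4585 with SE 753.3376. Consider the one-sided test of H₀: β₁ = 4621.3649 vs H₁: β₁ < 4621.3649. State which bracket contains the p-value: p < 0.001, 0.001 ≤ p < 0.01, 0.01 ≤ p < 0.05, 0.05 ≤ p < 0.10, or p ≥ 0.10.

p < 0.001

t = (1992.4585 − 4621.3649) / 753.3376 = -3.490.
df = n − k − 1 = 149 − 3 − 1 = 145.
One-sided p = P(T_{145} < t) ≈ 0.0003.
So p < 0.001.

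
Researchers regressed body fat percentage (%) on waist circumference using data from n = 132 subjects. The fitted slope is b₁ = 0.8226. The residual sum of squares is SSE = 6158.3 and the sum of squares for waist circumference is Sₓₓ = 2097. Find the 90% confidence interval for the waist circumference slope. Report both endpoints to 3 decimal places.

(0.574, 1.072)

MSE = SSE/(n − 2) = 6158.3/130 = 47.3715.
SE(b₁) = √(MSE/Sₓₓ) = √(47.3715/2097) = 0.1503.
df = n − 2 = 130.
t* = t_{0.05, 130} = 1.656659.
Margin = t* × SE = 1.656659 × 0.1503 = 0.24900.
CI: 0.8226 ± 0.24900 → (0.574, 1.072).
With 90% confidence, each one-unit increase in waist circumference is associated with a change of between 0.574 and 1.072 % in body fat percentage.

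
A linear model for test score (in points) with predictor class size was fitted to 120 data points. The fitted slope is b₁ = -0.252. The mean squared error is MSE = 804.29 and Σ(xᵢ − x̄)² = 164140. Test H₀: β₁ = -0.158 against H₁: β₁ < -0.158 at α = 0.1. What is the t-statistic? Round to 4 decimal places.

SE(b₁) = √(MSE/Sₓₓ) = √(804.29/164140) = 0.0700002.
t = (-0.252 − (-0.158)) / 0.0700002 = -1.3429.
df = n − 2 = 118.
One-sided p ≈ 0.0909, which is < 0.1, so reject H₀.
There is evidence that the true slope on class size is below -0.158 points per unit.

t = -1.3429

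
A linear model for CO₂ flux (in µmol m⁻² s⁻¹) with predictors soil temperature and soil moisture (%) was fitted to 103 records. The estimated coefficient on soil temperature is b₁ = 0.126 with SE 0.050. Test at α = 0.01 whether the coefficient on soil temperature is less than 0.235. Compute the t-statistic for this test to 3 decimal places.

t = -2.180

H₀: β₁ = 0.235 vs H₁: β₁ < 0.235.
t = (b₁ − β₁⁰)/SE = (0.126 − 0.235) / 0.050 = -2.180.
df = n − k − 1 = 103 − 2 − 1 = 100.
One-sided p ≈ 0.0158, which is ≥ 0.01, so fail to reject H₀.
The data do not give significant evidence that the true slope on soil temperature is below 0.235 µmol m⁻² s⁻¹ per unit, holding the other predictors fixed.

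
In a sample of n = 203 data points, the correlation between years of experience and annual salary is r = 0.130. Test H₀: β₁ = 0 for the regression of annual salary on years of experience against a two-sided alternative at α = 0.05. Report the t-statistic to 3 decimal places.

t = r·√(n − 2)/√(1 − r²) = 0.130·√201/√0.9831 = 1.859.
df = n − 2 = 201.
Two-sided p ≈ 0.0645, which is ≥ 0.05, so fail to reject H₀.
The data do not give significant evidence of a linear association between years of experience and annual salary.

t = 1.859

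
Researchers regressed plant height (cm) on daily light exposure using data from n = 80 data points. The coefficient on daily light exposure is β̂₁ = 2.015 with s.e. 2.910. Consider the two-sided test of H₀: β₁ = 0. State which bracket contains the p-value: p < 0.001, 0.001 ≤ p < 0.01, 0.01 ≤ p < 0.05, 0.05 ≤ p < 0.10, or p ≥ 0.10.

t = 2.015 / 2.910 = 0.692.
df = n − 2 = 80 − 2 = 78.
Two-sided p = 2·P(T_{78} > |t|) ≈ 0.4907.
So p ≥ 0.10.

p ≥ 0.10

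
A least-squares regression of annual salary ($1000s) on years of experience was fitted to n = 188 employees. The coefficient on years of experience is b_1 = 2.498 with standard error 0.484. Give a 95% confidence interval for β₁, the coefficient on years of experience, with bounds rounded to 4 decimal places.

df = n − 2 = 188 − 2 = 186.
t* = t_{0.025, 186} = 1.9728.
Margin = t* × SE = 1.9728 × 0.484 = 0.954835.
CI: 2.498 ± 0.954835 → (1.5432, 3.4528).
With 95% confidence, each one-unit increase in years of experience is associated with a change of between 1.5432 and 3.4528 $1000s in annual salary.

(1.5432, 3.4528)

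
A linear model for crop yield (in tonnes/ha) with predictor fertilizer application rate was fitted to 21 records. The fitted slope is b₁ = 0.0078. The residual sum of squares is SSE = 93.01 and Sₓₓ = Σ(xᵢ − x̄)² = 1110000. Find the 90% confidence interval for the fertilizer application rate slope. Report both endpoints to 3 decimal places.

MSE = SSE/(n − 2) = 93.01/19 = 4.89526.
SE(b₁) = √(MSE/Sₓₓ) = √(4.89526/1110000) = 0.00210003.
df = n − 2 = 19.
t* = t_{0.05, 19} = 1.729133.
Margin = t* × SE = 1.729133 × 0.00210003 = 0.00363.
CI: 0.0078 ± 0.00363 → (0.004, 0.011).
With 90% confidence, each one-unit increase in fertilizer application rate is associated with a change of between 0.004 and 0.011 tonnes/ha in crop yield.

(0.004, 0.011)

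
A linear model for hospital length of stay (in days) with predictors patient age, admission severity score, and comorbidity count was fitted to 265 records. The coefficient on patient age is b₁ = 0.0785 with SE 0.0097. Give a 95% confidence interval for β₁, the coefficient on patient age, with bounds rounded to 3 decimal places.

df = n − k − 1 = 265 − 3 − 1 = 261.
t* = t_{0.025, 261} = 1.969095.
Margin = t* × SE = 1.969095 × 0.0097 = 0.01910.
CI: 0.0785 ± 0.01910 → (0.059, 0.098).
With 95% confidence, each one-unit increase in patient age is associated with a change of between 0.059 and 0.098 days in hospital length of stay, holding the other predictors fixed.

(0.059, 0.098)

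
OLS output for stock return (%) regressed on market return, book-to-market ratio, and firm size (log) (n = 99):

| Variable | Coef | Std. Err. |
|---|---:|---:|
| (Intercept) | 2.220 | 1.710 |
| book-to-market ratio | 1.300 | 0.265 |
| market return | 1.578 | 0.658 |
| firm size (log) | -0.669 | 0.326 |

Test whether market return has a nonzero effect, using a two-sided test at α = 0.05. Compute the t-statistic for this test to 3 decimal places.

Read off: b = 1.578, SE = 0.658 for market return.
H₀: β₁ = 0 vs H₁: β₁ ≠ 0.
t = 1.578 / 0.658 = 2.398.
df = n − k − 1 = 99 − 3 − 1 = 95.
Two-sided p ≈ 0.0184, which is < 0.05, so reject H₀.
There is evidence that market return is associated with stock return, holding the other predictors fixed.

t = 2.398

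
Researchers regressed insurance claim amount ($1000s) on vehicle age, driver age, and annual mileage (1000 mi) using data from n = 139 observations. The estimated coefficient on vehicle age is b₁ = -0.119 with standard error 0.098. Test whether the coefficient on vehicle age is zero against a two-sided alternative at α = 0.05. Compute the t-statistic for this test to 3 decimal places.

t = -1.214

H₀: β₁ = 0 vs H₁: β₁ ≠ 0.
t = (b₁ − β₁⁰)/SE = -0.119 / 0.098 = -1.214.
df = n − k − 1 = 139 − 3 − 1 = 135.
Two-sided p ≈ 0.2268, which is ≥ 0.05, so fail to reject H₀.
The data do not give significant evidence of an association between vehicle age and insurance claim amount, after adjusting for the other predictors.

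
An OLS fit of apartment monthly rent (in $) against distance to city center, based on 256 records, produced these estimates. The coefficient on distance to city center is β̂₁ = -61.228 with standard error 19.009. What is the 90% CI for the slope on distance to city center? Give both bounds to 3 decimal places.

df = n − 2 = 256 − 2 = 254.
t* = t_{0.05, 254} = 1.650875.
Margin = t* × SE = 1.650875 × 19.009 = 31.38148.
CI: -61.228 ± 31.38148 → (-92.609, -29.847).
With 90% confidence, each one-unit increase in distance to city center is associated with a change of between -92.609 and -29.847 $ in apartment monthly rent.

(-92.609, -29.847)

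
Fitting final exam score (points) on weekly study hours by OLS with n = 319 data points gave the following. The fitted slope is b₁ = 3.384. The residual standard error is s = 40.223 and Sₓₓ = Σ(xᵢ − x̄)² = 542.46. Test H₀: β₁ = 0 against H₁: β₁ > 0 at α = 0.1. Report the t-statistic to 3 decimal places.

t = 1.959

SE(b₁) = s/√Sₓₓ = 40.223/√542.46 = 1.72699.
t = 3.384 / 1.72699 = 1.959.
df = n − 2 = 317.
One-sided p ≈ 0.0255, which is < 0.1, so reject H₀.
There is evidence that the true slope on weekly study hours is positive.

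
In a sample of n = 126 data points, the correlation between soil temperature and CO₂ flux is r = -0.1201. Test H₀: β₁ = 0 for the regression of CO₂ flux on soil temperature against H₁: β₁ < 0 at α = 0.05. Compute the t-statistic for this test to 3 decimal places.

t = -1.347

t = r·√(n − 2)/√(1 − r²) = -0.1201·√124/√0.985576 = -1.347.
df = n − 2 = 124.
One-sided p ≈ 0.0902, which is ≥ 0.05, so fail to reject H₀.
The data do not give significant evidence of a linear association between soil temperature and CO₂ flux.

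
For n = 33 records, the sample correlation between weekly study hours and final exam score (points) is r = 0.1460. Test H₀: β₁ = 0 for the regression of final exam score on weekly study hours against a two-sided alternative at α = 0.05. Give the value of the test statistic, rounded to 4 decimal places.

t = r·√(n − 2)/√(1 − r²) = 0.1460·√31/√0.978684 = 0.8217.
df = n − 2 = 31.
Two-sided p ≈ 0.4175, which is ≥ 0.05, so fail to reject H₀.
The data do not give significant evidence of a linear association between weekly study hours and final exam score.

t = 0.8217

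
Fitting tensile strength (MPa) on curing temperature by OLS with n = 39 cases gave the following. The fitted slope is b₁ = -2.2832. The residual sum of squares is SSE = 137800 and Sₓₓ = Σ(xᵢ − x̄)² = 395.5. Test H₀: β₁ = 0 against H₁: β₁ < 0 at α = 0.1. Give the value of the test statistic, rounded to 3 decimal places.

t = -0.744

MSE = SSE/(n − 2) = 137800/37 = 3724.32.
SE(b₁) = √(MSE/Sₓₓ) = √(3724.32/395.5) = 3.06867.
t = -2.2832 / 3.06867 = -0.744.
df = n − 2 = 37.
One-sided p ≈ 0.2308, which is ≥ 0.1, so fail to reject H₀.
The data do not give significant evidence that the true slope on curing temperature is negative.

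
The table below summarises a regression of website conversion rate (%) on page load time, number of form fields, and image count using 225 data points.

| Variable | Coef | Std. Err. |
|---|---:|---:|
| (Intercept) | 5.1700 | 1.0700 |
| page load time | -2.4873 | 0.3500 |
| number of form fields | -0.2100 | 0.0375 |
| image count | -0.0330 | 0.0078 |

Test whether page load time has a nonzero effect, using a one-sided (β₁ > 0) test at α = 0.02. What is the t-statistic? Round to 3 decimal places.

Read off: b = -2.4873, SE = 0.3500 for page load time.
H₀: β₁ = 0 vs H₁: β₁ > 0.
t = -2.4873 / 0.3500 = -7.107.
df = n − k − 1 = 225 − 3 − 1 = 221.
One-sided p ≈ 1.0000, which is ≥ 0.02, so fail to reject H₀.
The data do not give significant evidence that the true slope on page load time is positive, holding the other predictors fixed.

t = -7.107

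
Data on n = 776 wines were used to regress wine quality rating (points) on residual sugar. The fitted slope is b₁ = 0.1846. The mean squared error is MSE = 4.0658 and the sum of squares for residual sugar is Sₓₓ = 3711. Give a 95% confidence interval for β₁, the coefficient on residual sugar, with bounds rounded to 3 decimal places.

(0.120, 0.250)

SE(b₁) = √(MSE/Sₓₓ) = √(4.0658/3711) = 0.0331.
df = n − 2 = 774.
t* = t_{0.025, 774} = 1.963034.
Margin = t* × SE = 1.963034 × 0.0331 = 0.06498.
CI: 0.1846 ± 0.06498 → (0.120, 0.250).
With 95% confidence, each one-unit increase in residual sugar is associated with a change of between 0.120 and 0.250 points in wine quality rating.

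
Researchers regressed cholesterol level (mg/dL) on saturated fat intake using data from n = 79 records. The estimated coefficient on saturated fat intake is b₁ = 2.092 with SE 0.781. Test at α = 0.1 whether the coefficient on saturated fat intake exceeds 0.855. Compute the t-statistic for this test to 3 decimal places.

H₀: β₁ = 0.855 vs H₁: β₁ > 0.855.
t = (b₁ − β₁⁰)/SE = (2.092 − 0.855) / 0.781 = 1.584.
df = n − 2 = 79 − 2 = 77.
One-sided p ≈ 0.0587, which is < 0.1, so reject H₀.
There is evidence that the true slope on saturated fat intake exceeds 0.855 mg/dL per unit.

t = 1.584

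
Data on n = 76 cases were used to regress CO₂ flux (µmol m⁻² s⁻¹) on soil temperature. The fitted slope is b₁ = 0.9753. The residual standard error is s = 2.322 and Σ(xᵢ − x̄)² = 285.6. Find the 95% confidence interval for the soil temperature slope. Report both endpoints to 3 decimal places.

SE(b₁) = s/√Sₓₓ = 2.322/√285.6 = 0.137399.
df = n − 2 = 74.
t* = t_{0.025, 74} = 1.992543.
Margin = t* × SE = 1.992543 × 0.137399 = 0.27377.
CI: 0.9753 ± 0.27377 → (0.702, 1.249).
With 95% confidence, each one-unit increase in soil temperature is associated with a change of between 0.702 and 1.249 µmol m⁻² s⁻¹ in CO₂ flux.

(0.702, 1.249)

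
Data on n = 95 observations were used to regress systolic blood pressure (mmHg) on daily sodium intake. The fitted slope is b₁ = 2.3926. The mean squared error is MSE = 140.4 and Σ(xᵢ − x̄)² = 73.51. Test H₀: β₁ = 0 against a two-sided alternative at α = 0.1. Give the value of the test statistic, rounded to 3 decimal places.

t = 1.731

SE(b₁) = √(MSE/Sₓₓ) = √(140.4/73.51) = 1.38201.
t = 2.3926 / 1.38201 = 1.731.
df = n − 2 = 93.
Two-sided p ≈ 0.0867, which is < 0.1, so reject H₀.
There is evidence that daily sodium intake is associated with systolic blood pressure.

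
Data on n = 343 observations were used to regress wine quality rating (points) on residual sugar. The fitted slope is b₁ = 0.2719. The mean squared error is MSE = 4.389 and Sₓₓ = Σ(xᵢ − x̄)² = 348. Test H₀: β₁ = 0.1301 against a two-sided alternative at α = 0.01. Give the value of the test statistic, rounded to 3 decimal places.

SE(b₁) = √(MSE/Sₓₓ) = √(4.389/348) = 0.112303.
t = (0.2719 − 0.1301) / 0.112303 = 1.263.
df = n − 2 = 341.
Two-sided p ≈ 0.2076, which is ≥ 0.01, so fail to reject H₀.
The data are consistent with a true slope of 0.1301 points per unit of residual sugar.

t = 1.263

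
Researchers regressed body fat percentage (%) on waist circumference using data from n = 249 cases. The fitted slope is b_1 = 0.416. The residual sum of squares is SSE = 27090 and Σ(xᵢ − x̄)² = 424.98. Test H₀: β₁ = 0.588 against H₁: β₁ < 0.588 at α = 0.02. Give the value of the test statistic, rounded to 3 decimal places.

MSE = SSE/(n − 2) = 27090/247 = 109.676.
SE(b_1) = √(MSE/Sₓₓ) = √(109.676/424.98) = 0.508009.
t = (0.416 − 0.588) / 0.508009 = -0.339.
df = n − 2 = 247.
One-sided p ≈ 0.3676, which is ≥ 0.02, so fail to reject H₀.
The data do not give significant evidence that the true slope on waist circumference is below 0.588 % per unit.

t = -0.339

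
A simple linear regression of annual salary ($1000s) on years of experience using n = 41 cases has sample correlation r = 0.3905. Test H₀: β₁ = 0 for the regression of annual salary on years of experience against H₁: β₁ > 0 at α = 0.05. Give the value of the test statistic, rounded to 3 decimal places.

t = 2.649

t = r·√(n − 2)/√(1 − r²) = 0.3905·√39/√0.84751 = 2.649.
df = n − 2 = 39.
One-sided p ≈ 0.0058, which is < 0.05, so reject H₀.
There is evidence of a linear association between years of experience and annual salary.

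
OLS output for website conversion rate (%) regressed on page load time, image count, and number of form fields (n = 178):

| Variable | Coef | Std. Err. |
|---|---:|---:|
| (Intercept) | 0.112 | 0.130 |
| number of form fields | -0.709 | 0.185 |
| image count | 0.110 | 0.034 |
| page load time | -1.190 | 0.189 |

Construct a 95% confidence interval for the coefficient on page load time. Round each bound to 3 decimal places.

Read off: b = -1.190, SE = 0.189 for page load time.
df = n − k − 1 = 178 − 3 − 1 = 174.
t* = t_{0.025, 174} = 1.973691.
Margin = t* × SE = 1.973691 × 0.189 = 0.37303.
CI: -1.190 ± 0.37303 → (-1.563, -0.817).

(-1.563, -0.817)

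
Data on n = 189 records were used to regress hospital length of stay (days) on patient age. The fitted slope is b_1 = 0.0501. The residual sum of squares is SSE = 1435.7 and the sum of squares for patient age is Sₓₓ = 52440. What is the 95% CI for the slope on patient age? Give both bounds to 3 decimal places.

MSE = SSE/(n − 2) = 1435.7/187 = 7.67754.
SE(b_1) = √(MSE/Sₓₓ) = √(7.67754/52440) = 0.0120998.
df = n − 2 = 187.
t* = t_{0.025, 187} = 1.972731.
Margin = t* × SE = 1.972731 × 0.0120998 = 0.02387.
CI: 0.0501 ± 0.02387 → (0.026, 0.074).
With 95% confidence, each one-unit increase in patient age is associated with a change of between 0.026 and 0.074 days in hospital length of stay.

(0.026, 0.074)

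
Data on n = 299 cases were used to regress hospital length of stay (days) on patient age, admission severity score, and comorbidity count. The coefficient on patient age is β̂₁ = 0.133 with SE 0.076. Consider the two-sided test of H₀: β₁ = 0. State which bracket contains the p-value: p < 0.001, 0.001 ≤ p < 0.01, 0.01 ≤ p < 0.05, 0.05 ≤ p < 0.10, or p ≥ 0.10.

t = 0.133 / 0.076 = 1.750.
df = n − k − 1 = 299 − 3 − 1 = 295.
Two-sided p = 2·P(T_{295} > |t|) ≈ 0.0812.
So 0.05 ≤ p < 0.10.

0.05 ≤ p < 0.10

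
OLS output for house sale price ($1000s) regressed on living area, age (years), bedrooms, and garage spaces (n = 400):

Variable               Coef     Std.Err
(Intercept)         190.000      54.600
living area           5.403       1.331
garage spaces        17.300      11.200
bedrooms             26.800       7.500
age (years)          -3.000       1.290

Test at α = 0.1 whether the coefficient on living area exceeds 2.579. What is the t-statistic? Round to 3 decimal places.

t = 2.122

Read off: b = 5.403, SE = 1.331 for living area.
H₀: β₁ = 2.579 vs H₁: β₁ > 2.579.
t = (5.403 − 2.579) / 1.331 = 2.122.
df = n − k − 1 = 400 − 4 − 1 = 395.
One-sided p ≈ 0.0172, which is < 0.1, so reject H₀.
There is evidence that the true slope on living area exceeds 2.579 $1000s per unit, holding the other predictors fixed.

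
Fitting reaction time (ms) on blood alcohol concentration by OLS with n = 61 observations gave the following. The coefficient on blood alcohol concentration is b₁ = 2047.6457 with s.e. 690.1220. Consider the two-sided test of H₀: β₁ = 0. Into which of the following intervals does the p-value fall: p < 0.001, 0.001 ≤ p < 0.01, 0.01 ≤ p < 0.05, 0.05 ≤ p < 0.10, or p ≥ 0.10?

t = 2047.6457 / 690.1220 = 2.967.
df = n − 2 = 61 − 2 = 59.
Two-sided p = 2·P(T_{59} > |t|) ≈ 0.0043.
So 0.001 ≤ p < 0.01.

0.001 ≤ p < 0.01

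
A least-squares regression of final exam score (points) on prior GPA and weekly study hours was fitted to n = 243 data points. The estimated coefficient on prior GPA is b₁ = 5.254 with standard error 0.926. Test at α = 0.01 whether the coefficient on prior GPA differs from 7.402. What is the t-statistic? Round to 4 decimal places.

H₀: β₁ = 7.402 vs H₁: β₁ ≠ 7.402.
t = (b₁ − β₁⁰)/SE = (5.254 − 7.402) / 0.926 = -2.3197.
df = n − k − 1 = 243 − 2 − 1 = 240.
Two-sided p ≈ 0.0212, which is ≥ 0.01, so fail to reject H₀.
The data are consistent with a true slope of 7.402 points per unit of prior GPA, holding the other predictors fixed.

t = -2.3197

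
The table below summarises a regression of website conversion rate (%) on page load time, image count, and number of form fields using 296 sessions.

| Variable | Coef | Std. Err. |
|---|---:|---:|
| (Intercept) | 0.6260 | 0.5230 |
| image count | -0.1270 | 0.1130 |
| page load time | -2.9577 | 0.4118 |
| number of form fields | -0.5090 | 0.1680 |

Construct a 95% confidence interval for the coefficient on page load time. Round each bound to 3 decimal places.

(-3.768, -2.147)

Read off: b = -2.9577, SE = 0.4118 for page load time.
df = n − k − 1 = 296 − 3 − 1 = 292.
t* = t_{0.025, 292} = 1.968121.
Margin = t* × SE = 1.968121 × 0.4118 = 0.81047.
CI: -2.9577 ± 0.81047 → (-3.768, -2.147).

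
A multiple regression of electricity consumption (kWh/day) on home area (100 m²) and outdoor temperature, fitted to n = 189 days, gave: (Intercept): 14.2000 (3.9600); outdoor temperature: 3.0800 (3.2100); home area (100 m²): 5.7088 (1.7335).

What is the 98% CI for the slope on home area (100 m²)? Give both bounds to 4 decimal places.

Read off: b = 5.7088, SE = 1.7335 for home area (100 m²).
df = n − k − 1 = 189 − 2 − 1 = 186.
t* = t_{0.01, 186} = 2.346563.
Margin = t* × SE = 2.346563 × 1.7335 = 4.067767.
CI: 5.7088 ± 4.067767 → (1.6410, 9.7766).

(1.6410, 9.7766)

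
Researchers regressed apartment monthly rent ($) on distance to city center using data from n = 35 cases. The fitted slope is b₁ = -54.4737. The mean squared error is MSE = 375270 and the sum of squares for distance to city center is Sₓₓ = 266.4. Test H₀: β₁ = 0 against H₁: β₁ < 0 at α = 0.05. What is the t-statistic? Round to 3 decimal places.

t = -1.451

SE(b₁) = √(MSE/Sₓₓ) = √(375270/266.4) = 37.5323.
t = -54.4737 / 37.5323 = -1.451.
df = n − 2 = 33.
One-sided p ≈ 0.0781, which is ≥ 0.05, so fail to reject H₀.
The data do not give significant evidence that the true slope on distance to city center is negative.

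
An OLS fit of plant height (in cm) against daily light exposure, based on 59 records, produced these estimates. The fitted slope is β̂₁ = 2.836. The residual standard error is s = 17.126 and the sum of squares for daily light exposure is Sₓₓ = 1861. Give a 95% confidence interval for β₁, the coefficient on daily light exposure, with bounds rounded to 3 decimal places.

(2.041, 3.631)

SE(β̂₁) = s/√Sₓₓ = 17.126/√1861 = 0.396993.
df = n − 2 = 57.
t* = t_{0.025, 57} = 2.002465.
Margin = t* × SE = 2.002465 × 0.396993 = 0.79496.
CI: 2.836 ± 0.79496 → (2.041, 3.631).
With 95% confidence, each one-unit increase in daily light exposure is associated with a change of between 2.041 and 3.631 cm in plant height.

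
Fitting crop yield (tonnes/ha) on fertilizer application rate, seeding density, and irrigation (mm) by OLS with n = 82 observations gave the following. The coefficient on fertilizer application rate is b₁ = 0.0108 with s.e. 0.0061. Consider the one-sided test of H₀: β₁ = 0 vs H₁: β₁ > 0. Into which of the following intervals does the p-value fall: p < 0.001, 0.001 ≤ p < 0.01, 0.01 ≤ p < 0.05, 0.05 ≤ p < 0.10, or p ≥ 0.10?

0.01 ≤ p < 0.05

t = 0.0108 / 0.0061 = 1.770.
df = n − k − 1 = 82 − 3 − 1 = 78.
One-sided p = P(T_{78} > t) ≈ 0.0403.
So 0.01 ≤ p < 0.05.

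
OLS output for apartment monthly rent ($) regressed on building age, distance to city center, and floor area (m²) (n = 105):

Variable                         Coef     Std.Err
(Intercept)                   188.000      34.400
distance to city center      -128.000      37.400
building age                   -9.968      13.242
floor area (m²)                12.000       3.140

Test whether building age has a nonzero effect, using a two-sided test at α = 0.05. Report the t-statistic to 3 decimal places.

t = -0.753

Read off: b = -9.968, SE = 13.242 for building age.
H₀: β₁ = 0 vs H₁: β₁ ≠ 0.
t = -9.968 / 13.242 = -0.753.
df = n − k − 1 = 105 − 3 − 1 = 101.
Two-sided p ≈ 0.4533, which is ≥ 0.05, so fail to reject H₀.
The data do not give significant evidence of an association between building age and apartment monthly rent, after adjusting for the other predictors.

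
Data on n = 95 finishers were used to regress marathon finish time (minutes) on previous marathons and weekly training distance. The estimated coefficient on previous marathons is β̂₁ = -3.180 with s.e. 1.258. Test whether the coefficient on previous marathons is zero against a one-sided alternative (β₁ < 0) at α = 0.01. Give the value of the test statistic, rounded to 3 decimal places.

t = -2.528

H₀: β₁ = 0 vs H₁: β₁ < 0.
t = (β̂₁ − β₁⁰)/SE = -3.180 / 1.258 = -2.528.
df = n − k − 1 = 95 − 2 − 1 = 92.
One-sided p ≈ 0.0066, which is < 0.01, so reject H₀.
There is evidence that the true slope on previous marathons is negative, holding the other predictors fixed.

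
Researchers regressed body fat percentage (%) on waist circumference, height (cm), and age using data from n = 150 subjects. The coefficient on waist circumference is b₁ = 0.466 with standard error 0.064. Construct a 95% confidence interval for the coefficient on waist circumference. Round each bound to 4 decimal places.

df = n − k − 1 = 150 − 3 − 1 = 146.
t* = t_{0.025, 146} = 1.976346.
Margin = t* × SE = 1.976346 × 0.064 = 0.126486.
CI: 0.466 ± 0.126486 → (0.3395, 0.5925).
With 95% confidence, each one-unit increase in waist circumference is associated with a change of between 0.3395 and 0.5925 % in body fat percentage, holding the other predictors fixed.

(0.3395, 0.5925)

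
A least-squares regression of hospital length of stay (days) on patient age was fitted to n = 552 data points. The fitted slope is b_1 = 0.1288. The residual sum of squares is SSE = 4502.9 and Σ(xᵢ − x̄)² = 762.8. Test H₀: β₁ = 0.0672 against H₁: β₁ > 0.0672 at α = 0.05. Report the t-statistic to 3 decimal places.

t = 0.595

MSE = SSE/(n − 2) = 4502.9/550 = 8.18709.
SE(b_1) = √(MSE/Sₓₓ) = √(8.18709/762.8) = 0.1036.
t = (0.1288 − 0.0672) / 0.1036 = 0.595.
df = n − 2 = 550.
One-sided p ≈ 0.2762, which is ≥ 0.05, so fail to reject H₀.
The data do not give significant evidence that the true slope on patient age exceeds 0.0672 days per unit.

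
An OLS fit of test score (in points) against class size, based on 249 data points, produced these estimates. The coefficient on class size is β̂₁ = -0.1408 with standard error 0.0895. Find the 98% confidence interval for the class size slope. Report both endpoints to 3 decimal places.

df = n − 2 = 249 − 2 = 247.
t* = t_{0.01, 247} = 2.34154.
Margin = t* × SE = 2.34154 × 0.0895 = 0.20957.
CI: -0.1408 ± 0.20957 → (-0.350, 0.069).
With 98% confidence, each one-unit increase in class size is associated with a change of between -0.350 and 0.069 points in test score.

(-0.350, 0.069)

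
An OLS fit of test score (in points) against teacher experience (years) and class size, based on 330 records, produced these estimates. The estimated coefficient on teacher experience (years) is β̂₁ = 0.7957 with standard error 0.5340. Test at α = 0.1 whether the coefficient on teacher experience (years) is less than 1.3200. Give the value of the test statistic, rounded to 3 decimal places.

t = -0.982

H₀: β₁ = 1.3200 vs H₁: β₁ < 1.3200.
t = (β̂₁ − β₁⁰)/SE = (0.7957 − 1.3200) / 0.5340 = -0.982.
df = n − k − 1 = 330 − 2 − 1 = 327.
One-sided p ≈ 0.1635, which is ≥ 0.1, so fail to reject H₀.
The data do not give significant evidence that the true slope on teacher experience (years) is below 1.3200 points per unit, holding the other predictors fixed.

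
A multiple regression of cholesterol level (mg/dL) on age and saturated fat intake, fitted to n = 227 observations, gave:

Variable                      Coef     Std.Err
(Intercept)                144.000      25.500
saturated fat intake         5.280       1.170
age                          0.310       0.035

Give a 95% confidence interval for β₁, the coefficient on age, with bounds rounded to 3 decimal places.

(0.241, 0.379)

Read off: b = 0.310, SE = 0.035 for age.
df = n − k − 1 = 227 − 2 − 1 = 224.
t* = t_{0.025, 224} = 1.970611.
Margin = t* × SE = 1.970611 × 0.035 = 0.06897.
CI: 0.310 ± 0.06897 → (0.241, 0.379).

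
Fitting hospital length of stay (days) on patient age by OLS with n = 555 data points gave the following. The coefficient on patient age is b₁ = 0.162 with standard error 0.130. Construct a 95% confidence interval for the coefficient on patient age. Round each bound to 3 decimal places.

(-0.093, 0.417)

df = n − 2 = 555 − 2 = 553.
t* = t_{0.025, 553} = 1.964263.
Margin = t* × SE = 1.964263 × 0.130 = 0.25535.
CI: 0.162 ± 0.25535 → (-0.093, 0.417).
With 95% confidence, each one-unit increase in patient age is associated with a change of between -0.093 and 0.417 days in hospital length of stay.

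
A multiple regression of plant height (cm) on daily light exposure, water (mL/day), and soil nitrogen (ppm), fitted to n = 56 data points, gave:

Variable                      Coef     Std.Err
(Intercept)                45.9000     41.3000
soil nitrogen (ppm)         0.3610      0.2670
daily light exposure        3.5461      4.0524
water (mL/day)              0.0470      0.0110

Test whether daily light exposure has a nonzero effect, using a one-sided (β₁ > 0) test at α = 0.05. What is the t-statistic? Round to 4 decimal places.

Read off: b = 3.5461, SE = 4.0524 for daily light exposure.
H₀: β₁ = 0 vs H₁: β₁ > 0.
t = 3.5461 / 4.0524 = 0.8751.
df = n − k − 1 = 56 − 3 − 1 = 52.
One-sided p ≈ 0.1928, which is ≥ 0.05, so fail to reject H₀.
The data do not give significant evidence that the true slope on daily light exposure is positive, holding the other predictors fixed.

t = 0.8751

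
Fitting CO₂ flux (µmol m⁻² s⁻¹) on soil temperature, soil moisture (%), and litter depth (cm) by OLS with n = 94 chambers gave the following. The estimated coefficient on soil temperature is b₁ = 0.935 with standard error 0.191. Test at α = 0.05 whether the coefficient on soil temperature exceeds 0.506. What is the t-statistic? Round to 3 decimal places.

t = 2.246

H₀: β₁ = 0.506 vs H₁: β₁ > 0.506.
t = (b₁ − β₁⁰)/SE = (0.935 − 0.506) / 0.191 = 2.246.
df = n − k − 1 = 94 − 3 − 1 = 90.
One-sided p ≈ 0.0136, which is < 0.05, so reject H₀.
There is evidence that the true slope on soil temperature exceeds 0.506 µmol m⁻² s⁻¹ per unit, holding the other predictors fixed.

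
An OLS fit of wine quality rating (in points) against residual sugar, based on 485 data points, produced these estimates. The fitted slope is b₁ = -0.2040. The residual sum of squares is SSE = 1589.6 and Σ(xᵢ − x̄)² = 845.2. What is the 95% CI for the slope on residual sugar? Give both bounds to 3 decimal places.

MSE = SSE/(n − 2) = 1589.6/483 = 3.2911.
SE(b₁) = √(MSE/Sₓₓ) = √(3.2911/845.2) = 0.0624009.
df = n − 2 = 483.
t* = t_{0.025, 483} = 1.964888.
Margin = t* × SE = 1.964888 × 0.0624009 = 0.12261.
CI: -0.2040 ± 0.12261 → (-0.327, -0.081).
With 95% confidence, each one-unit increase in residual sugar is associated with a change of between -0.327 and -0.081 points in wine quality rating.

(-0.327, -0.081)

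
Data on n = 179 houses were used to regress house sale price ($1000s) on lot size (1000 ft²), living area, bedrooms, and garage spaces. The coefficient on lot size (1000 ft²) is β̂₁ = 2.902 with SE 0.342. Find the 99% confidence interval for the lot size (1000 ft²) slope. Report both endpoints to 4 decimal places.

df = n − k − 1 = 179 − 4 − 1 = 174.
t* = t_{0.005, 174} = 2.604379.
Margin = t* × SE = 2.604379 × 0.342 = 0.890698.
CI: 2.902 ± 0.890698 → (2.0113, 3.7927).
With 99% confidence, each one-unit increase in lot size (1000 ft²) is associated with a change of between 2.0113 and 3.7927 $1000s in house sale price, holding the other predictors fixed.

(2.0113, 3.7927)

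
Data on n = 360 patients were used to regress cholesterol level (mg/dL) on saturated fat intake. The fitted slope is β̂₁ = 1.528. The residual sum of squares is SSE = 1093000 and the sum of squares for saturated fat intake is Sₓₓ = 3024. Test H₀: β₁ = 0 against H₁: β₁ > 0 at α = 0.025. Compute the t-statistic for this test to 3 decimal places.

MSE = SSE/(n − 2) = 1093000/358 = 3053.07.
SE(β̂₁) = √(MSE/Sₓₓ) = √(3053.07/3024) = 1.0048.
t = 1.528 / 1.0048 = 1.521.
df = n − 2 = 358.
One-sided p ≈ 0.0646, which is ≥ 0.025, so fail to reject H₀.
The data do not give significant evidence that the true slope on saturated fat intake is positive.

t = 1.521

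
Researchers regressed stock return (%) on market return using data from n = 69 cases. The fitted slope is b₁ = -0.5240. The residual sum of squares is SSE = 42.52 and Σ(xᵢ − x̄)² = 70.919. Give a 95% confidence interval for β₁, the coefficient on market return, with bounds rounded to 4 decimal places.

(-0.7128, -0.3352)

MSE = SSE/(n − 2) = 42.52/67 = 0.634627.
SE(b₁) = √(MSE/Sₓₓ) = √(0.634627/70.919) = 0.0945971.
df = n − 2 = 67.
t* = t_{0.025, 67} = 1.996008.
Margin = t* × SE = 1.996008 × 0.0945971 = 0.188817.
CI: -0.5240 ± 0.188817 → (-0.7128, -0.3352).
With 95% confidence, each one-unit increase in market return is associated with a change of between -0.7128 and -0.3352 % in stock return.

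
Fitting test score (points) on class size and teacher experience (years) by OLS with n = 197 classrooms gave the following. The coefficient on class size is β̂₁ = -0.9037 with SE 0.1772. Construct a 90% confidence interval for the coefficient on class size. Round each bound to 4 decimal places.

df = n − k − 1 = 197 − 2 − 1 = 194.
t* = t_{0.05, 194} = 1.652746.
Margin = t* × SE = 1.652746 × 0.1772 = 0.292867.
CI: -0.9037 ± 0.292867 → (-1.1966, -0.6108).
With 90% confidence, each one-unit increase in class size is associated with a change of between -1.1966 and -0.6108 points in test score, holding the other predictors fixed.

(-1.1966, -0.6108)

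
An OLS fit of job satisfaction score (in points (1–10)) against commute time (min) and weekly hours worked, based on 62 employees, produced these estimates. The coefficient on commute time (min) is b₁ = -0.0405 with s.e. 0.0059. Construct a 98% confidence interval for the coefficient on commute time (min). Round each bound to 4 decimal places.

(-0.0546, -0.0264)

df = n − k − 1 = 62 − 2 − 1 = 59.
t* = t_{0.01, 59} = 2.391229.
Margin = t* × SE = 2.391229 × 0.0059 = 0.014108.
CI: -0.0405 ± 0.014108 → (-0.0546, -0.0264).
With 98% confidence, each one-unit increase in commute time (min) is associated with a change of between -0.0546 and -0.0264 points (1–10) in job satisfaction score, holding the other predictors fixed.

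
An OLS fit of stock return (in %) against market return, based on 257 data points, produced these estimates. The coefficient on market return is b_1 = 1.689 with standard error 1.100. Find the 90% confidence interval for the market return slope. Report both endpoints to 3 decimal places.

(-0.127, 3.505)

df = n − 2 = 257 − 2 = 255.
t* = t_{0.05, 255} = 1.650851.
Margin = t* × SE = 1.650851 × 1.100 = 1.81594.
CI: 1.689 ± 1.81594 → (-0.127, 3.505).
With 90% confidence, each one-unit increase in market return is associated with a change of between -0.127 and 3.505 % in stock return.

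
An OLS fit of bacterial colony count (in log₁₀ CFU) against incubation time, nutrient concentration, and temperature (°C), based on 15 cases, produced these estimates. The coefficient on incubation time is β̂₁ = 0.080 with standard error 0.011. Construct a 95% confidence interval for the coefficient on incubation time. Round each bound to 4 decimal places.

df = n − k − 1 = 15 − 3 − 1 = 11.
t* = t_{0.025, 11} = 2.200985.
Margin = t* × SE = 2.200985 × 0.011 = 0.024211.
CI: 0.080 ± 0.024211 → (0.0558, 0.1042).
With 95% confidence, each one-unit increase in incubation time is associated with a change of between 0.0558 and 0.1042 log₁₀ CFU in bacterial colony count, holding the other predictors fixed.

(0.0558, 0.1042)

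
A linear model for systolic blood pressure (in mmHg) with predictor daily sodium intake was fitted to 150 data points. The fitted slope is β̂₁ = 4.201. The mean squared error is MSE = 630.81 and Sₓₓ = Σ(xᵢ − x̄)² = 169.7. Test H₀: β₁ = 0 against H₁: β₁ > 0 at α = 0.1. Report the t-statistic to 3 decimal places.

t = 2.179

SE(β̂₁) = √(MSE/Sₓₓ) = √(630.81/169.7) = 1.92801.
t = 4.201 / 1.92801 = 2.179.
df = n − 2 = 148.
One-sided p ≈ 0.0155, which is < 0.1, so reject H₀.
There is evidence that the true slope on daily sodium intake is positive.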